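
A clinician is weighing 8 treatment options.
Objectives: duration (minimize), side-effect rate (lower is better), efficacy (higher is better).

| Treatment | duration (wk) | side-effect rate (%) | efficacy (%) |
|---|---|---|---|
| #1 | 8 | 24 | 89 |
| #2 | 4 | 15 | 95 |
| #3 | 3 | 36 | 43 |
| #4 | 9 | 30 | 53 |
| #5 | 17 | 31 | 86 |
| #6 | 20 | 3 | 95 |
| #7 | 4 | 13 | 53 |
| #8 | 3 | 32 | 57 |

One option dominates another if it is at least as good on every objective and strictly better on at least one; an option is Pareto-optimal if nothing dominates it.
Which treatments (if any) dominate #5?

#1: duration 8≤17, side-effect rate 24≤31, efficacy 89≥86 — dominates #5.
#2: duration 4≤17, side-effect rate 15≤31, efficacy 95≥86 — dominates #5.
Others (#3, #4, #6, #7, #8) are each worse than #5 on at least one objective.

#1, #2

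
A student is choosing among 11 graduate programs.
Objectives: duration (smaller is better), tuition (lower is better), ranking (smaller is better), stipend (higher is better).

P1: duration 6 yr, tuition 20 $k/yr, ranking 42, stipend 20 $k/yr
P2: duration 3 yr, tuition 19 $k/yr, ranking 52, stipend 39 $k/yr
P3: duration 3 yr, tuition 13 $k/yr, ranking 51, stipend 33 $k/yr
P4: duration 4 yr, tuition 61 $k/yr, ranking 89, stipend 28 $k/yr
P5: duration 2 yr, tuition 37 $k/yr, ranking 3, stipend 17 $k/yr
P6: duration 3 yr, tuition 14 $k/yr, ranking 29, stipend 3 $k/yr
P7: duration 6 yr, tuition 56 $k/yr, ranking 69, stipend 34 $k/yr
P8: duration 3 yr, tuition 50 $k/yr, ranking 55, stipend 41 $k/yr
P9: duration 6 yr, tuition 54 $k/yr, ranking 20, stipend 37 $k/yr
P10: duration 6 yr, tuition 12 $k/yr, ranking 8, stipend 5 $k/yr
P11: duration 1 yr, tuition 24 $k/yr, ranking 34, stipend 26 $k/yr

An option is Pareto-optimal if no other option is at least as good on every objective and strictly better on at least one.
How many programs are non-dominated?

9

P1: not dominated.
P2: not dominated.
P3: not dominated.
P4: dominated by P2 (duration 3≤4, tuition 19≤61, ranking 52≤89, stipend 39≥28).
P5: not dominated (best ranking).
P6: not dominated.
P7: dominated by P2 (duration 3≤6, tuition 19≤56, ranking 52≤69, stipend 39≥34).
P8: not dominated (best stipend).
P9: not dominated.
P10: not dominated (best tuition).
P11: not dominated (best duration).
Pareto-optimal: P1, P2, P3, P5, P6, P8, P9, P10, P11 → 9.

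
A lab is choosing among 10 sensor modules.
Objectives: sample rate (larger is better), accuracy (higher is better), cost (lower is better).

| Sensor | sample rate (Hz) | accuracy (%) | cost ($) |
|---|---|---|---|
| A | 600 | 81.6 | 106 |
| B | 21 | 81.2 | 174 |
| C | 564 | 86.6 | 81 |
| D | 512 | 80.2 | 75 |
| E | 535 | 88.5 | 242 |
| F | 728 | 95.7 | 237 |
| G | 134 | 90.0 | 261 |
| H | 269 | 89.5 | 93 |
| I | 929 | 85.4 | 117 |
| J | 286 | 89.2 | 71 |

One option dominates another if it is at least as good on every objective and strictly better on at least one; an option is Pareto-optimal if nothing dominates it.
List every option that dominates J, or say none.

none

A: worse on accuracy (81.6 vs 89.2).
B: worse on sample rate (21 vs 286).
C: worse on accuracy (86.6 vs 89.2).
D: worse on accuracy (80.2 vs 89.2).
E: worse on accuracy (88.5 vs 89.2).
F: worse on cost (237 vs 71).
G: worse on sample rate (134 vs 286).
H: worse on sample rate (269 vs 286).
I: worse on accuracy (85.4 vs 89.2).
No option dominates J.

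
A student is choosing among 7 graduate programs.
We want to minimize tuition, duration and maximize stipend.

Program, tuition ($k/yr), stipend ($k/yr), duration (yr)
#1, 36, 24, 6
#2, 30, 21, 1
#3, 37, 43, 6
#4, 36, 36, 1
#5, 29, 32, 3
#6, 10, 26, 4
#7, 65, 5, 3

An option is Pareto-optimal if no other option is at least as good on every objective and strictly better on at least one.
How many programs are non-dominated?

#1: dominated by #4 (tuition 36≤36, stipend 36≥24, duration 1≤6).
#2: not dominated.
#3: not dominated (best stipend).
#4: not dominated.
#5: not dominated.
#6: not dominated (best tuition).
#7: dominated by #2 (tuition 30≤65, stipend 21≥5, duration 1≤3).
Pareto-optimal: #2, #3, #4, #5, #6 → 5.

5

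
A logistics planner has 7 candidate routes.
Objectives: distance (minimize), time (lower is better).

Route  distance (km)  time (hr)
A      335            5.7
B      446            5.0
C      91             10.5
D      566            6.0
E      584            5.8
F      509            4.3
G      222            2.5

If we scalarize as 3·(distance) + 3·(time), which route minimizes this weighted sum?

C

A: 3·335 + 3·5.7 = 1022.1
B: 3·446 + 3·5.0 = 1353.0
C: 3·91 + 3·10.5 = 304.5
D: 3·566 + 3·6.0 = 1716.0
E: 3·584 + 3·5.8 = 1769.4
F: 3·509 + 3·4.3 = 1539.9
G: 3·222 + 3·2.5 = 673.5
Lowest: C at 304.5.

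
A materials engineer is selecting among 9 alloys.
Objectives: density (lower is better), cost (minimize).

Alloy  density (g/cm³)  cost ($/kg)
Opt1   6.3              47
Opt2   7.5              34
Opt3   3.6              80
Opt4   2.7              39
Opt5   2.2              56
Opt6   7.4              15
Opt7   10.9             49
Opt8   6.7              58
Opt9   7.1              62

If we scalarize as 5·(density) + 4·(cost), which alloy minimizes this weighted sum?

Opt1: 5·6.3 + 4·47 = 219.5
Opt2: 5·7.5 + 4·34 = 173.5
Opt3: 5·3.6 + 4·80 = 338.0
Opt4: 5·2.7 + 4·39 = 169.5
Opt5: 5·2.2 + 4·56 = 235.0
Opt6: 5·7.4 + 4·15 = 97.0
Opt7: 5·10.9 + 4·49 = 250.5
Opt8: 5·6.7 + 4·58 = 265.5
Opt9: 5·7.1 + 4·62 = 283.5
Lowest: Opt6 at 97.0.

Opt6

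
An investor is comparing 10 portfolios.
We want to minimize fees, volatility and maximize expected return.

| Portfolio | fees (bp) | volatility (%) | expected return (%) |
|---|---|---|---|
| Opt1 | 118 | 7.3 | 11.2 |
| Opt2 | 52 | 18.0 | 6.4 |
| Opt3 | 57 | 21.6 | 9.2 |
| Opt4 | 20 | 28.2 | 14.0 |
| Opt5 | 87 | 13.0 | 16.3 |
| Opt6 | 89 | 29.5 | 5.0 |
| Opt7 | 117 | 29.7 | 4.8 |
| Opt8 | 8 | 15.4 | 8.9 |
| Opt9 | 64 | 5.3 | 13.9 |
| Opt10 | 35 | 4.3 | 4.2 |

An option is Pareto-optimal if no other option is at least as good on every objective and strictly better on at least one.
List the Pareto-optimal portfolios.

Opt1: dominated by Opt9 (fees 64≤118, volatility 5.3≤7.3, expected return 13.9≥11.2).
Opt2: dominated by Opt8 (fees 8≤52, volatility 15.4≤18.0, expected return 8.9≥6.4).
Opt3: not dominated.
Opt4: not dominated.
Opt5: not dominated (best expected return).
Opt6: dominated by Opt2 (fees 52≤89, volatility 18.0≤29.5, expected return 6.4≥5.0).
Opt7: dominated by Opt2 (fees 52≤117, volatility 18.0≤29.7, expected return 6.4≥4.8).
Opt8: not dominated (best fees).
Opt9: not dominated.
Opt10: not dominated (best volatility).

Opt3, Opt4, Opt5, Opt8, Opt9, Opt10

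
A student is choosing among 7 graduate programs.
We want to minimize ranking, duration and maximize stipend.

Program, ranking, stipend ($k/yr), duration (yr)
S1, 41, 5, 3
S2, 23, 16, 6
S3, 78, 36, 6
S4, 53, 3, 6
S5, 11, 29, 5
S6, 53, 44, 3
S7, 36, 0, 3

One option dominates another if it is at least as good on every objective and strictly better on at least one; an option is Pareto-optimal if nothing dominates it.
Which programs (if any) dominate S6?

S1: worse on stipend (5 vs 44).
S2: worse on stipend (16 vs 44).
S3: worse on ranking (78 vs 53).
S4: worse on stipend (3 vs 44).
S5: worse on stipend (29 vs 44).
S7: worse on stipend (0 vs 44).
No option dominates S6.

none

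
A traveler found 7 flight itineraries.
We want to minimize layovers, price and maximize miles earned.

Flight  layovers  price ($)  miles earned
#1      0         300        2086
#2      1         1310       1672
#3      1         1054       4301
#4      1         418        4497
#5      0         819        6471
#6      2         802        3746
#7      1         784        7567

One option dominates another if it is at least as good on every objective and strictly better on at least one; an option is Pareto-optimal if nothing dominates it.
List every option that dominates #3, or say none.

#4: layovers 1≤1, price 418≤1054, miles earned 4497≥4301 — dominates #3.
#5: layovers 0≤1, price 819≤1054, miles earned 6471≥4301 — dominates #3.
#7: layovers 1≤1, price 784≤1054, miles earned 7567≥4301 — dominates #3.
Others (#1, #2, #6) are each worse than #3 on at least one objective.

#4, #5, #7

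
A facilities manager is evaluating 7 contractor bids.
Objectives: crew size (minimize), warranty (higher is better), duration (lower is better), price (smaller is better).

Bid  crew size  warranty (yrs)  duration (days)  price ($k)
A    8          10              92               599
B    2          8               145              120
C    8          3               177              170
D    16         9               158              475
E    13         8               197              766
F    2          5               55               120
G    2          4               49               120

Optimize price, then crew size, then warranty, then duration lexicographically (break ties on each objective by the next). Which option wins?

B

First minimize price: best is 120, kept {B, F, G}.
Then minimize crew size: best is 2, kept {B, F, G}.
Then maximize warranty: best is 8, kept {B}.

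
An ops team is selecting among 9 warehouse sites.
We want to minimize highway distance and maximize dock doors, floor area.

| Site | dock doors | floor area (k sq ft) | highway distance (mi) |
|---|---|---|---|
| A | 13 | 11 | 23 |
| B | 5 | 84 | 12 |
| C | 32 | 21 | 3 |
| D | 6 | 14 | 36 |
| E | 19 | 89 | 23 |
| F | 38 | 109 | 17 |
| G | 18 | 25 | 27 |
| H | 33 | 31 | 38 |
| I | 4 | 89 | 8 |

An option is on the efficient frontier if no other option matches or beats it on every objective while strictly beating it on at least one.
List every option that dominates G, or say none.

E: dock doors 19≥18, floor area 89≥25, highway distance 23≤27 — dominates G.
F: dock doors 38≥18, floor area 109≥25, highway distance 17≤27 — dominates G.
Others (A, B, C, D, H, I) are each worse than G on at least one objective.

E, F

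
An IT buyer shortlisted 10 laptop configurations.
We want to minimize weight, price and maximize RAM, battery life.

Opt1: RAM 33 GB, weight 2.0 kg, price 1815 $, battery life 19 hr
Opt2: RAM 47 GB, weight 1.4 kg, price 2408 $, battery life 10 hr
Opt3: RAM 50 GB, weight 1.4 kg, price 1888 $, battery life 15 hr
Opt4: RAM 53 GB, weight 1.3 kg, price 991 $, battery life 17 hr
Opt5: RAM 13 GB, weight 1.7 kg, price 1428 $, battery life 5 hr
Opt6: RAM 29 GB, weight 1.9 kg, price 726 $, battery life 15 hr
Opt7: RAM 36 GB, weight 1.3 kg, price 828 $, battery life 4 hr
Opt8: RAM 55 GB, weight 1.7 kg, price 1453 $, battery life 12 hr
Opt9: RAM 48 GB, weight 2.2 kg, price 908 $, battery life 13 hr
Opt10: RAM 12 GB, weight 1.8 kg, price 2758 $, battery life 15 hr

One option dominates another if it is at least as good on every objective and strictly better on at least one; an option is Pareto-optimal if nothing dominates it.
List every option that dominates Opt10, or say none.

Opt3, Opt4

Opt3: RAM 50≥12, weight 1.4≤1.8, price 1888≤2758, battery life 15≥15 — dominates Opt10.
Opt4: RAM 53≥12, weight 1.3≤1.8, price 991≤2758, battery life 17≥15 — dominates Opt10.
Others (Opt1, Opt2, Opt5, Opt6, Opt7, Opt8, Opt9) are each worse than Opt10 on at least one objective.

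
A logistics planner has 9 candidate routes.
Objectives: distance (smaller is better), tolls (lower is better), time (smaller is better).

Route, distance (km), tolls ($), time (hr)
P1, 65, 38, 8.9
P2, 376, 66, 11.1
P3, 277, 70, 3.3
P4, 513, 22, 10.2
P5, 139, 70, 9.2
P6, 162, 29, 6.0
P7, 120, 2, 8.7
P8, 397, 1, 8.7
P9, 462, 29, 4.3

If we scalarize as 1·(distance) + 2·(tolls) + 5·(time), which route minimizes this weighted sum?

P1: 1·65 + 2·38 + 5·8.9 = 185.5
P2: 1·376 + 2·66 + 5·11.1 = 563.5
P3: 1·277 + 2·70 + 5·3.3 = 433.5
P4: 1·513 + 2·22 + 5·10.2 = 608.0
P5: 1·139 + 2·70 + 5·9.2 = 325.0
P6: 1·162 + 2·29 + 5·6.0 = 250.0
P7: 1·120 + 2·2 + 5·8.7 = 167.5
P8: 1·397 + 2·1 + 5·8.7 = 442.5
P9: 1·462 + 2·29 + 5·4.3 = 541.5
Lowest: P7 at 167.5.

P7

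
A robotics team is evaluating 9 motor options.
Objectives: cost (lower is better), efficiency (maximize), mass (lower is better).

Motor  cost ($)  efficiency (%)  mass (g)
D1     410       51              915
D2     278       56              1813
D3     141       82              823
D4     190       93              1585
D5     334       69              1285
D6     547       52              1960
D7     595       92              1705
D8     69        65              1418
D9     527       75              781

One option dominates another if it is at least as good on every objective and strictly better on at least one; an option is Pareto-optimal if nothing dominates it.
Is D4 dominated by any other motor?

D1: worse on cost (410 vs 190).
D2: worse on cost (278 vs 190).
D3: worse on efficiency (82 vs 93).
D5: worse on cost (334 vs 190).
D6: worse on cost (547 vs 190).
D7: worse on cost (595 vs 190).
D8: worse on efficiency (65 vs 93).
D9: worse on cost (527 vs 190).
No option is at least as good as D4 on every objective and strictly better on one.

No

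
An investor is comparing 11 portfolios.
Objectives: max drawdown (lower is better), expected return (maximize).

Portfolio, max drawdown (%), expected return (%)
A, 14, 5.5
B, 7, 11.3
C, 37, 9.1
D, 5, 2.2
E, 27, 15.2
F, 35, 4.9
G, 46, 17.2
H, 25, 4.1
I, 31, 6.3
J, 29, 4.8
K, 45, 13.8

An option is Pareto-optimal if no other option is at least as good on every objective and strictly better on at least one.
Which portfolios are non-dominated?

B, D, E, G

A: dominated by B (max drawdown 7≤14, expected return 11.3≥5.5).
B: not dominated.
C: dominated by B (max drawdown 7≤37, expected return 11.3≥9.1).
D: not dominated (best max drawdown).
E: not dominated.
F: dominated by A (max drawdown 14≤35, expected return 5.5≥4.9).
G: not dominated (best expected return).
H: dominated by A (max drawdown 14≤25, expected return 5.5≥4.1).
I: dominated by B (max drawdown 7≤31, expected return 11.3≥6.3).
J: dominated by A (max drawdown 14≤29, expected return 5.5≥4.8).
K: dominated by E (max drawdown 27≤45, expected return 15.2≥13.8).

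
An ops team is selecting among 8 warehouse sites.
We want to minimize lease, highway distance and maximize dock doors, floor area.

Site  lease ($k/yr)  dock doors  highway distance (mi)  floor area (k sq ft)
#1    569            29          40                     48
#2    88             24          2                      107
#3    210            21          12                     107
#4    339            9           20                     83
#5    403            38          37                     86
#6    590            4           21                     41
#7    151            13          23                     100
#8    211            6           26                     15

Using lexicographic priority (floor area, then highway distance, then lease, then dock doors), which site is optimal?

First maximize floor area: best is 107, kept {#2, #3}.
Then minimize highway distance: best is 2, kept {#2}.

#2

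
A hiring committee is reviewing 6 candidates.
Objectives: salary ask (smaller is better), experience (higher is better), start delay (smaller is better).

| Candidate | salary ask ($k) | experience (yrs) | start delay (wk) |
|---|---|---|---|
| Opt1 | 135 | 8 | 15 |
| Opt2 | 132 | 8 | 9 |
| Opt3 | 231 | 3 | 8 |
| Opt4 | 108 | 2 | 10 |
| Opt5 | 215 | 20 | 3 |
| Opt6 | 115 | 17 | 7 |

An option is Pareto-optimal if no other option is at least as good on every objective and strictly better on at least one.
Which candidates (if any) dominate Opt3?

Opt5: salary ask 215≤231, experience 20≥3, start delay 3≤8 — dominates Opt3.
Opt6: salary ask 115≤231, experience 17≥3, start delay 7≤8 — dominates Opt3.
Others (Opt1, Opt2, Opt4) are each worse than Opt3 on at least one objective.

Opt5, Opt6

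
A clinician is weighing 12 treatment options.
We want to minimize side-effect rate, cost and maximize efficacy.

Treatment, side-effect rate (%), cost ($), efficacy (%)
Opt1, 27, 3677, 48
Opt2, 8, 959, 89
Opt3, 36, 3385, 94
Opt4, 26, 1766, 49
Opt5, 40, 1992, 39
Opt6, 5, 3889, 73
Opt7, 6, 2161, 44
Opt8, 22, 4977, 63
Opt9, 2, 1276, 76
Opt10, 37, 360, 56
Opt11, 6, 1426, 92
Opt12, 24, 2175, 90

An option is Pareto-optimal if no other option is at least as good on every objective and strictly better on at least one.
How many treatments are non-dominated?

Opt1: dominated by Opt2 (side-effect rate 8≤27, cost 959≤3677, efficacy 89≥48).
Opt2: not dominated.
Opt3: not dominated (best efficacy).
Opt4: dominated by Opt2 (side-effect rate 8≤26, cost 959≤1766, efficacy 89≥49).
Opt5: dominated by Opt2 (side-effect rate 8≤40, cost 959≤1992, efficacy 89≥39).
Opt6: dominated by Opt9 (side-effect rate 2≤5, cost 1276≤3889, efficacy 76≥73).
Opt7: dominated by Opt9 (side-effect rate 2≤6, cost 1276≤2161, efficacy 76≥44).
Opt8: dominated by Opt2 (side-effect rate 8≤22, cost 959≤4977, efficacy 89≥63).
Opt9: not dominated (best side-effect rate).
Opt10: not dominated (best cost).
Opt11: not dominated.
Opt12: dominated by Opt11 (side-effect rate 6≤24, cost 1426≤2175, efficacy 92≥90).
Pareto-optimal: Opt2, Opt3, Opt9, Opt10, Opt11 → 5.

5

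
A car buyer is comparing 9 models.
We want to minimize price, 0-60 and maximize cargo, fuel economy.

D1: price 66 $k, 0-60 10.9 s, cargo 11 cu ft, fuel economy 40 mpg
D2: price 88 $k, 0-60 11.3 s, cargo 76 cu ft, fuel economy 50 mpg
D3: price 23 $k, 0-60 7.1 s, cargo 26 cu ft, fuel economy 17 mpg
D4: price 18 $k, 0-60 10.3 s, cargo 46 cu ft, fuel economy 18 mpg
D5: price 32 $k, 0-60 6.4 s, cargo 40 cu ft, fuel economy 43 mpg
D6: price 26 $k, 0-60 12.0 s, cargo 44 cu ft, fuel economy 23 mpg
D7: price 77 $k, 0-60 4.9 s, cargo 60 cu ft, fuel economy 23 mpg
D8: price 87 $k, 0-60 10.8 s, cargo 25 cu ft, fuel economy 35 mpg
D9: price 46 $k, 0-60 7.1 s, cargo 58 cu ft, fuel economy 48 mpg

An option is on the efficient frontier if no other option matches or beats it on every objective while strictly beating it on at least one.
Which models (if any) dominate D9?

D1: worse on price (66 vs 46).
D2: worse on price (88 vs 46).
D3: worse on cargo (26 vs 58).
D4: worse on 0-60 (10.3 vs 7.1).
D5: worse on cargo (40 vs 58).
D6: worse on 0-60 (12.0 vs 7.1).
D7: worse on price (77 vs 46).
D8: worse on price (87 vs 46).
No option dominates D9.

none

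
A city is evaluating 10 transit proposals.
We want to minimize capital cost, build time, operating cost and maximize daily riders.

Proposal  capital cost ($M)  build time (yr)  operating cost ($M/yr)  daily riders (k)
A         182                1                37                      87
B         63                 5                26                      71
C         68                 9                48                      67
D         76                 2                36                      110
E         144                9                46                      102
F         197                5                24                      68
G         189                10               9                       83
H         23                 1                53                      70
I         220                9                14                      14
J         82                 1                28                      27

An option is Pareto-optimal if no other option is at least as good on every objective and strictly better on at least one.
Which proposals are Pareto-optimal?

A: not dominated.
B: not dominated.
C: dominated by B (capital cost 63≤68, build time 5≤9, operating cost 26≤48, daily riders 71≥67).
D: not dominated (best daily riders).
E: dominated by D (capital cost 76≤144, build time 2≤9, operating cost 36≤46, daily riders 110≥102).
F: not dominated.
G: not dominated (best operating cost).
H: not dominated (best capital cost).
I: not dominated.
J: not dominated.

A, B, D, F, G, H, I, J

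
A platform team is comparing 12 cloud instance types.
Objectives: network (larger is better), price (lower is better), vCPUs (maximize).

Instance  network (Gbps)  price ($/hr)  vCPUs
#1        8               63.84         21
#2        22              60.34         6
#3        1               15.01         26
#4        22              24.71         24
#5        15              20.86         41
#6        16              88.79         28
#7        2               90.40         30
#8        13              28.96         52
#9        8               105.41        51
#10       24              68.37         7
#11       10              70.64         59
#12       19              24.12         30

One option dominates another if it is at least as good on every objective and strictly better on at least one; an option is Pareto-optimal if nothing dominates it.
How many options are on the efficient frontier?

7

#1: dominated by #4 (network 22≥8, price 24.71≤63.84, vCPUs 24≥21).
#2: dominated by #4 (network 22≥22, price 24.71≤60.34, vCPUs 24≥6).
#3: not dominated (best price).
#4: not dominated.
#5: not dominated.
#6: dominated by #12 (network 19≥16, price 24.12≤88.79, vCPUs 30≥28).
#7: dominated by #5 (network 15≥2, price 20.86≤90.40, vCPUs 41≥30).
#8: not dominated.
#9: dominated by #8 (network 13≥8, price 28.96≤105.41, vCPUs 52≥51).
#10: not dominated (best network).
#11: not dominated (best vCPUs).
#12: not dominated.
Pareto-optimal: #3, #4, #5, #8, #10, #11, #12 → 7.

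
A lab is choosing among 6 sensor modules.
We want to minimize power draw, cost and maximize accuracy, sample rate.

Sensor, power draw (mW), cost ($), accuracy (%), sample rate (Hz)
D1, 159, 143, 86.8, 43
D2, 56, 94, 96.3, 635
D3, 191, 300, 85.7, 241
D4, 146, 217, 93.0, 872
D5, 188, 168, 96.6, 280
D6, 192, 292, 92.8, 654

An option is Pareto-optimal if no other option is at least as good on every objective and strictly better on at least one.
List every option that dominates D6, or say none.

D4: power draw 146≤192, cost 217≤292, accuracy 93.0≥92.8, sample rate 872≥654 — dominates D6.
Others (D1, D2, D3, D5) are each worse than D6 on at least one objective.

D4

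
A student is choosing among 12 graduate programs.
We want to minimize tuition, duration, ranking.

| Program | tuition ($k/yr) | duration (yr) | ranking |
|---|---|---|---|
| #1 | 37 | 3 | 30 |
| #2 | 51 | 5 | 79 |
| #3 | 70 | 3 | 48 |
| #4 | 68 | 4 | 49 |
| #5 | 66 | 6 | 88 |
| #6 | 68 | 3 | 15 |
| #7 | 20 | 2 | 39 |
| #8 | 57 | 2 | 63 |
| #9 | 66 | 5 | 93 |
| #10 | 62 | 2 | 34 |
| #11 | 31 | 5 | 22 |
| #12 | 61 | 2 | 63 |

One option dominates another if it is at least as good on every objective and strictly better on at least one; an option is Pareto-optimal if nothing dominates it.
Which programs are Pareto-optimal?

#1, #6, #7, #10, #11

#1: not dominated.
#2: dominated by #1 (tuition 37≤51, duration 3≤5, ranking 30≤79).
#3: dominated by #1 (tuition 37≤70, duration 3≤3, ranking 30≤48).
#4: dominated by #1 (tuition 37≤68, duration 3≤4, ranking 30≤49).
#5: dominated by #1 (tuition 37≤66, duration 3≤6, ranking 30≤88).
#6: not dominated (best ranking).
#7: not dominated (best tuition).
#8: dominated by #7 (tuition 20≤57, duration 2≤2, ranking 39≤63).
#9: dominated by #1 (tuition 37≤66, duration 3≤5, ranking 30≤93).
#10: not dominated.
#11: not dominated.
#12: dominated by #7 (tuition 20≤61, duration 2≤2, ranking 39≤63).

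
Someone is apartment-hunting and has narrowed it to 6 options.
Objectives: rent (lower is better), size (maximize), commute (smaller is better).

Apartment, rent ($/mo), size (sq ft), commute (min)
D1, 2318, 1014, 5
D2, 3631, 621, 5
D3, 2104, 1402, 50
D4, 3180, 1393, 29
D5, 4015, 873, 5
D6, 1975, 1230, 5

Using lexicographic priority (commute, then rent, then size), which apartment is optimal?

First minimize commute: best is 5, kept {D1, D2, D5, D6}.
Then minimize rent: best is 1975, kept {D6}.

D6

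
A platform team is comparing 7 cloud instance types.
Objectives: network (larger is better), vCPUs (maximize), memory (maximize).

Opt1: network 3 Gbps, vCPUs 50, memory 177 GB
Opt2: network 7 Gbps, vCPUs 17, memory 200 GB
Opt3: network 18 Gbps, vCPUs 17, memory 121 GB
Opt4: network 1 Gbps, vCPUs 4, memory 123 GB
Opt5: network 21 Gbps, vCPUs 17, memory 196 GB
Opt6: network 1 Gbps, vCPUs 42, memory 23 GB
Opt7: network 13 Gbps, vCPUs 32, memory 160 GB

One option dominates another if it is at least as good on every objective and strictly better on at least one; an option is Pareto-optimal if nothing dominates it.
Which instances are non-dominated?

Opt1, Opt2, Opt5, Opt7

Opt1: not dominated (best vCPUs).
Opt2: not dominated (best memory).
Opt3: dominated by Opt5 (network 21≥18, vCPUs 17≥17, memory 196≥121).
Opt4: dominated by Opt1 (network 3≥1, vCPUs 50≥4, memory 177≥123).
Opt5: not dominated (best network).
Opt6: dominated by Opt1 (network 3≥1, vCPUs 50≥42, memory 177≥23).
Opt7: not dominated.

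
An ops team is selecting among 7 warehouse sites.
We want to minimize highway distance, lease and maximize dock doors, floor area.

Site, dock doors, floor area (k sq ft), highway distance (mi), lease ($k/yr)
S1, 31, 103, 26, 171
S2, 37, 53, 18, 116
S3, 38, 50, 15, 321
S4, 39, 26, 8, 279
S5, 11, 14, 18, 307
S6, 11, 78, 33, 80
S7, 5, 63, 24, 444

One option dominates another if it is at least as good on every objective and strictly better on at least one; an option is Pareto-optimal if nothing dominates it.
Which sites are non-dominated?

S1, S2, S3, S4, S6, S7

S1: not dominated (best floor area).
S2: not dominated.
S3: not dominated.
S4: not dominated (best dock doors).
S5: dominated by S2 (dock doors 37≥11, floor area 53≥14, highway distance 18≤18, lease 116≤307).
S6: not dominated (best lease).
S7: not dominated.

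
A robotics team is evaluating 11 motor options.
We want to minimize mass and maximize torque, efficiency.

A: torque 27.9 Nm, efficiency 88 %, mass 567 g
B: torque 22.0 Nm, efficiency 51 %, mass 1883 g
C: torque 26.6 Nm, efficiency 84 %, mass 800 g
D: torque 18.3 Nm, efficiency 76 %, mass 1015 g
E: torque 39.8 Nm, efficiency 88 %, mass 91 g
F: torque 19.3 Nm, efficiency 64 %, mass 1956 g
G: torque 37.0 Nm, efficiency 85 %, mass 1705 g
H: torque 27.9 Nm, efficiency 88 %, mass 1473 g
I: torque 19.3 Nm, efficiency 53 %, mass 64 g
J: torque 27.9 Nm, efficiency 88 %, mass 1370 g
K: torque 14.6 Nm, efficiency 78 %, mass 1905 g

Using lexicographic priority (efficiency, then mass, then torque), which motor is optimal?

E

First maximize efficiency: best is 88, kept {A, E, H, J}.
Then minimize mass: best is 91, kept {E}.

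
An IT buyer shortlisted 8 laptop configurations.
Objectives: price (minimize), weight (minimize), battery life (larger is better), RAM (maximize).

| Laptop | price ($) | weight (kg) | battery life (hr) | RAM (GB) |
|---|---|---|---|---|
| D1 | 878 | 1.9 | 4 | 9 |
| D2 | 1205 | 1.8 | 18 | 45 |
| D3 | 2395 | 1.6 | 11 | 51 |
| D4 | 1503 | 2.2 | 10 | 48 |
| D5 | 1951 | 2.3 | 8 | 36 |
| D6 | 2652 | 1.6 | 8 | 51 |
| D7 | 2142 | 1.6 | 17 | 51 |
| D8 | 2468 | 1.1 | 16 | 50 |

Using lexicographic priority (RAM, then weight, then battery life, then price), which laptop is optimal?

First maximize RAM: best is 51, kept {D3, D6, D7}.
Then minimize weight: best is 1.6, kept {D3, D6, D7}.
Then maximize battery life: best is 17, kept {D7}.

D7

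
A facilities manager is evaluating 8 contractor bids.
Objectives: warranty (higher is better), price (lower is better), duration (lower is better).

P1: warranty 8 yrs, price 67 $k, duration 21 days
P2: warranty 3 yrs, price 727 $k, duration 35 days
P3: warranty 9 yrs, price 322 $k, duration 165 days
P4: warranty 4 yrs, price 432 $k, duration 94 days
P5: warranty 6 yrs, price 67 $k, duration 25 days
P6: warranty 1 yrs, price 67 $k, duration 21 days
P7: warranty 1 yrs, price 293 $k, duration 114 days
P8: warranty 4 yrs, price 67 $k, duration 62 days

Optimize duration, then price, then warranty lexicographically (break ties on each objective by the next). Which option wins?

First minimize duration: best is 21, kept {P1, P6}.
Then minimize price: best is 67, kept {P1, P6}.
Then maximize warranty: best is 8, kept {P1}.

P1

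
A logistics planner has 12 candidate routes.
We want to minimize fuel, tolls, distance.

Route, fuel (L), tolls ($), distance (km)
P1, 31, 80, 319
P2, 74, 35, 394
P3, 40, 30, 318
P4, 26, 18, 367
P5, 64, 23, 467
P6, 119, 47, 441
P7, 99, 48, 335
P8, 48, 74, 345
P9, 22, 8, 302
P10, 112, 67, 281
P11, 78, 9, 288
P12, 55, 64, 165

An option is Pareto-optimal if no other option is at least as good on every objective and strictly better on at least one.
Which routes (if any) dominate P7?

P3, P9, P11

P3: fuel 40≤99, tolls 30≤48, distance 318≤335 — dominates P7.
P9: fuel 22≤99, tolls 8≤48, distance 302≤335 — dominates P7.
P11: fuel 78≤99, tolls 9≤48, distance 288≤335 — dominates P7.
Others (P1, P2, P4, P5, P6, P8, P10, P12) are each worse than P7 on at least one objective.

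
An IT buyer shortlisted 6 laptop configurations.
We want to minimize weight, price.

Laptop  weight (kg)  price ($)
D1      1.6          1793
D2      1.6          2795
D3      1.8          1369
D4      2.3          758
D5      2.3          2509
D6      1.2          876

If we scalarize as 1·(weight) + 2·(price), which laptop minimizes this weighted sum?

D1: 1·1.6 + 2·1793 = 3587.6
D2: 1·1.6 + 2·2795 = 5591.6
D3: 1·1.8 + 2·1369 = 2739.8
D4: 1·2.3 + 2·758 = 1518.3
D5: 1·2.3 + 2·2509 = 5020.3
D6: 1·1.2 + 2·876 = 1753.2
Lowest: D4 at 1518.3.

D4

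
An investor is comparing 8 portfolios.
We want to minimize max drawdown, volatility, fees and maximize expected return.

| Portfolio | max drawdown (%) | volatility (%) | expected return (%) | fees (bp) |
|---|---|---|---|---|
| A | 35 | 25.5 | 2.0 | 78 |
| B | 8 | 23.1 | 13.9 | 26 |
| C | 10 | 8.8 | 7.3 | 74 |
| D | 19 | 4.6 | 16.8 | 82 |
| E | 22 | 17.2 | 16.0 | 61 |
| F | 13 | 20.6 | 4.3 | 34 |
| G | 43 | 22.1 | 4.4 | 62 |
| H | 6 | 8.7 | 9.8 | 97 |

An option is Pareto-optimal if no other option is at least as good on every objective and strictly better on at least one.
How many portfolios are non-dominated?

A: dominated by B (max drawdown 8≤35, volatility 23.1≤25.5, expected return 13.9≥2.0, fees 26≤78).
B: not dominated (best fees).
C: not dominated.
D: not dominated (best volatility).
E: not dominated.
F: not dominated.
G: dominated by E (max drawdown 22≤43, volatility 17.2≤22.1, expected return 16.0≥4.4, fees 61≤62).
H: not dominated (best max drawdown).
Pareto-optimal: B, C, D, E, F, H → 6.

6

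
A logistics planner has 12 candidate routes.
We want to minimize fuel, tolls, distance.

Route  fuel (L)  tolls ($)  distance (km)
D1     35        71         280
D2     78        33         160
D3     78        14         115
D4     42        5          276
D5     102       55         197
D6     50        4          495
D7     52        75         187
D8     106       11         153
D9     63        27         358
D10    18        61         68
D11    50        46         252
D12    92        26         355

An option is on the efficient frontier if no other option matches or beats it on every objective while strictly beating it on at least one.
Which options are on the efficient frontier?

D3, D4, D6, D8, D10, D11

D1: dominated by D10 (fuel 18≤35, tolls 61≤71, distance 68≤280).
D2: dominated by D3 (fuel 78≤78, tolls 14≤33, distance 115≤160).
D3: not dominated.
D4: not dominated.
D5: dominated by D2 (fuel 78≤102, tolls 33≤55, distance 160≤197).
D6: not dominated (best tolls).
D7: dominated by D10 (fuel 18≤52, tolls 61≤75, distance 68≤187).
D8: not dominated.
D9: dominated by D4 (fuel 42≤63, tolls 5≤27, distance 276≤358).
D10: not dominated (best fuel).
D11: not dominated.
D12: dominated by D3 (fuel 78≤92, tolls 14≤26, distance 115≤355).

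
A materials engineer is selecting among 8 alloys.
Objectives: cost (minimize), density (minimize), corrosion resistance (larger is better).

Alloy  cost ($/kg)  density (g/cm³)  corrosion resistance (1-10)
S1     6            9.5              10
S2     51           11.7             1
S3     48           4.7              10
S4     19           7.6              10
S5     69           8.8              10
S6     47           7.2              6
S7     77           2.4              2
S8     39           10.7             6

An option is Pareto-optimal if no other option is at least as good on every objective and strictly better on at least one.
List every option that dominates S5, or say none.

S3: cost 48≤69, density 4.7≤8.8, corrosion resistance 10≥10 — dominates S5.
S4: cost 19≤69, density 7.6≤8.8, corrosion resistance 10≥10 — dominates S5.
Others (S1, S2, S6, S7, S8) are each worse than S5 on at least one objective.

S3, S4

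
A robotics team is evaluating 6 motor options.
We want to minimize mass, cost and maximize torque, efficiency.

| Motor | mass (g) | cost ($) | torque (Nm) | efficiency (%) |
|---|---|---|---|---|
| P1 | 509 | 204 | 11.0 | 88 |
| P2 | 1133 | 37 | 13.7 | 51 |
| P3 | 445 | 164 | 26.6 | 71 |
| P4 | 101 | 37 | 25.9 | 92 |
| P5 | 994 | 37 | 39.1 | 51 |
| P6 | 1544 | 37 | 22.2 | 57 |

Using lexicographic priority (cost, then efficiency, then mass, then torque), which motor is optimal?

P4

First minimize cost: best is 37, kept {P2, P4, P5, P6}.
Then maximize efficiency: best is 92, kept {P4}.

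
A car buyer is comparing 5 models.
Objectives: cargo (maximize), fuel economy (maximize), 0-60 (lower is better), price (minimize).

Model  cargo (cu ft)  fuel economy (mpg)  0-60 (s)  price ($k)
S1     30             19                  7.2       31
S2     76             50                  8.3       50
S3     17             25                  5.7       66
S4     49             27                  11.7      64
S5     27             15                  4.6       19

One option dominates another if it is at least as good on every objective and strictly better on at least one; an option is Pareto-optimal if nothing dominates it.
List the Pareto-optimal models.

S1, S2, S3, S5

S1: not dominated.
S2: not dominated (best cargo).
S3: not dominated.
S4: dominated by S2 (cargo 76≥49, fuel economy 50≥27, 0-60 8.3≤11.7, price 50≤64).
S5: not dominated (best 0-60).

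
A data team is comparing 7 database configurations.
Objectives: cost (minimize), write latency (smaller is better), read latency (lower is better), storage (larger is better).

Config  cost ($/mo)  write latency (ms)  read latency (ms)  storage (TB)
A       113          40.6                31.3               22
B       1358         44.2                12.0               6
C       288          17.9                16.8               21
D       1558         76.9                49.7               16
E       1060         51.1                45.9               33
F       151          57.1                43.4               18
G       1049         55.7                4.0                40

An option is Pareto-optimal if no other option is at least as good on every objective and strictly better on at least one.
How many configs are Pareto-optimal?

5

A: not dominated (best cost).
B: not dominated.
C: not dominated (best write latency).
D: dominated by A (cost 113≤1558, write latency 40.6≤76.9, read latency 31.3≤49.7, storage 22≥16).
E: not dominated.
F: dominated by A (cost 113≤151, write latency 40.6≤57.1, read latency 31.3≤43.4, storage 22≥18).
G: not dominated (best read latency).
Pareto-optimal: A, B, C, E, G → 5.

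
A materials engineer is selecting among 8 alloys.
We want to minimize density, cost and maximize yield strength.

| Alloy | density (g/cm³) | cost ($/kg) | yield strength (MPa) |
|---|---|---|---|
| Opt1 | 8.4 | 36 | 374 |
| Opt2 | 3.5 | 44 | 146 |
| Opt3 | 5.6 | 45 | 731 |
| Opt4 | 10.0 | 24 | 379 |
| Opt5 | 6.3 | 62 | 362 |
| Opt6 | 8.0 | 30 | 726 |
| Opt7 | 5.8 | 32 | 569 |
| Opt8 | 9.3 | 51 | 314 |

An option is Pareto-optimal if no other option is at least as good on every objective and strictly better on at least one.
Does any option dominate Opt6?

Opt1: worse on density (8.4 vs 8.0).
Opt2: worse on cost (44 vs 30).
Opt3: worse on cost (45 vs 30).
Opt4: worse on density (10.0 vs 8.0).
Opt5: worse on cost (62 vs 30).
Opt7: worse on cost (32 vs 30).
Opt8: worse on density (9.3 vs 8.0).
No option is at least as good as Opt6 on every objective and strictly better on one.

No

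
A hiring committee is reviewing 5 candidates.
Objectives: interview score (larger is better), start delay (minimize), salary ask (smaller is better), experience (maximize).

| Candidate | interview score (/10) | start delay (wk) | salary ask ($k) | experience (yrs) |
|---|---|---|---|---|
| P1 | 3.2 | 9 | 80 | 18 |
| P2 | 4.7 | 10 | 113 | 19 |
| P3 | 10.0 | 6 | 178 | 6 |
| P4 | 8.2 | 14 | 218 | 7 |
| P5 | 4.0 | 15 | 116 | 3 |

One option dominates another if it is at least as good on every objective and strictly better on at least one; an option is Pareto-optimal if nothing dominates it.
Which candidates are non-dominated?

P1: not dominated (best salary ask).
P2: not dominated (best experience).
P3: not dominated (best interview score).
P4: not dominated.
P5: dominated by P2 (interview score 4.7≥4.0, start delay 10≤15, salary ask 113≤116, experience 19≥3).

P1, P2, P3, P4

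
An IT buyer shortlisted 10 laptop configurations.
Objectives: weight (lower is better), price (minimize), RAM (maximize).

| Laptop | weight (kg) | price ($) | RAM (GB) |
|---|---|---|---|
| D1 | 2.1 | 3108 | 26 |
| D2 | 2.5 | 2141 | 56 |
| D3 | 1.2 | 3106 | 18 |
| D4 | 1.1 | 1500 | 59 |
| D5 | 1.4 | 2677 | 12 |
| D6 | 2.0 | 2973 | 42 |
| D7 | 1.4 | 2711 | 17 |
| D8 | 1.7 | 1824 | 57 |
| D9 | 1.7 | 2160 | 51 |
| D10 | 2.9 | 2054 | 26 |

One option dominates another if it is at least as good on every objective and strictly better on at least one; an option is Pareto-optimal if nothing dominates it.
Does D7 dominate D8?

D7 vs D8: D7 is worse on price (2711 vs 1824), so it does not dominate D8.

No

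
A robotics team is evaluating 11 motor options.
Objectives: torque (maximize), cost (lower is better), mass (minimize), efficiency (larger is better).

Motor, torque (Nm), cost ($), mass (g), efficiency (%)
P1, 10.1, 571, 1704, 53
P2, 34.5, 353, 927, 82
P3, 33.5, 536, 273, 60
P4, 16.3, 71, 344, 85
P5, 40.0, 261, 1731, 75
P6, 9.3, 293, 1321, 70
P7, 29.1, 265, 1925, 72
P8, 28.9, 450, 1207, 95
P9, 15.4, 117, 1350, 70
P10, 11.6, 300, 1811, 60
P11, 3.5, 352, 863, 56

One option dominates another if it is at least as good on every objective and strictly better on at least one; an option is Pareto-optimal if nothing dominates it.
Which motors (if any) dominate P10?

P4, P5, P9

P4: torque 16.3≥11.6, cost 71≤300, mass 344≤1811, efficiency 85≥60 — dominates P10.
P5: torque 40.0≥11.6, cost 261≤300, mass 1731≤1811, efficiency 75≥60 — dominates P10.
P9: torque 15.4≥11.6, cost 117≤300, mass 1350≤1811, efficiency 70≥60 — dominates P10.
Others (P1, P2, P3, P6, P7, P8, P11) are each worse than P10 on at least one objective.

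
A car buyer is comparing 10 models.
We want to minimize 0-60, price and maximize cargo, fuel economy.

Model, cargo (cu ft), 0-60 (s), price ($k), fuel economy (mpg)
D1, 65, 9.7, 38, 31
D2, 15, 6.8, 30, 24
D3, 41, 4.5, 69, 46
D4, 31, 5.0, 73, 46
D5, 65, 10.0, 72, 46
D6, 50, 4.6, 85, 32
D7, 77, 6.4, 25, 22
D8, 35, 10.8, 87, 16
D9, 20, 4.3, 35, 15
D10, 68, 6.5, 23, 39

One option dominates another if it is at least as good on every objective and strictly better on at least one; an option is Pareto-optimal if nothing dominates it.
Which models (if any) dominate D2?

D10: cargo 68≥15, 0-60 6.5≤6.8, price 23≤30, fuel economy 39≥24 — dominates D2.
Others (D1, D3, D4, D5, D6, D7, D8, D9) are each worse than D2 on at least one objective.

D10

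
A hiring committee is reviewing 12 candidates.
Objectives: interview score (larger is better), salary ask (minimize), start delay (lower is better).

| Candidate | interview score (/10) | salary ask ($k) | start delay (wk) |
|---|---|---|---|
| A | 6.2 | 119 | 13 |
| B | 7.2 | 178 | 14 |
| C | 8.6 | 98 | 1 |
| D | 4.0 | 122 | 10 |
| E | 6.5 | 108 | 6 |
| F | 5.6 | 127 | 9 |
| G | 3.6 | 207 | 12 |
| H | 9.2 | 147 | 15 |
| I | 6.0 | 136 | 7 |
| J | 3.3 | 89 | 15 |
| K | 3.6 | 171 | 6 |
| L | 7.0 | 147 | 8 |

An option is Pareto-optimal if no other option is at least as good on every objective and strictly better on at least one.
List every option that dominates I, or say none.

C: interview score 8.6≥6.0, salary ask 98≤136, start delay 1≤7 — dominates I.
E: interview score 6.5≥6.0, salary ask 108≤136, start delay 6≤7 — dominates I.
Others (A, B, D, F, G, H, J, K, L) are each worse than I on at least one objective.

C, E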